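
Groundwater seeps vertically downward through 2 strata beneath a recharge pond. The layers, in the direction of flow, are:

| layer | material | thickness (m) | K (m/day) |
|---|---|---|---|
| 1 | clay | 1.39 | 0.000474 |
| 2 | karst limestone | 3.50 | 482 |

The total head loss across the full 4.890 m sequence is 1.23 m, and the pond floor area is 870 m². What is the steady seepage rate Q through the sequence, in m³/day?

0.365

Flow is perpendicular to layering, so the layers act in series and the equivalent K is the thickness-weighted harmonic mean.
Total thickness L = 1.39 + 3.50 = 4.890 m.
Σ(b_i/K_i) = 1.39/0.000474 + 3.50/482 = 2932 d.
K_eq = L / Σ(b_i/K_i) = 4.890 / 2932 = 0.001668 m/day.
Q = K_eq · A · (Δh/L) = 0.001668 × 870 × (1.23/4.890) = 0.3649 m³/day.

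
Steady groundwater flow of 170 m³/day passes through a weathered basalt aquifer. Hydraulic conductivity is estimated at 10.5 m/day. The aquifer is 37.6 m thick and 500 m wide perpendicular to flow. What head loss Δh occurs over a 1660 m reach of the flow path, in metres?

1.43

Cross-sectional area A = 500 × 37.6 = 18800 m².
From Q = K·A·i, i = Q / (K·A) = 170 / (10.50 × 18800) = 0.0008612.
Head loss Δh = i · L = 0.0008612 × 1660 = 1.430 m.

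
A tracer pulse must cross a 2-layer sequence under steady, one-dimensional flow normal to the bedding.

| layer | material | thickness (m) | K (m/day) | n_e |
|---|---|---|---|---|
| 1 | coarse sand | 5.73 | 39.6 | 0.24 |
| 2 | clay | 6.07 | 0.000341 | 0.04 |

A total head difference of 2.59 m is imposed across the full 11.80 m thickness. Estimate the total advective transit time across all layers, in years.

With flow normal to the layers, continuity requires the same specific discharge q through every layer.
Σ(b_i/K_i) = 5.73/39.6 + 6.07/0.000341 = 17801 d.
q = Δh / Σ(b_i/K_i) = 2.59 / 17801 = 0.0001455 m/day.
In each layer the seepage velocity is v_i = q/n_i, so the layer transit time is t_i = b_i·n_i / q:
  layer 1 (coarse sand): t_1 = 5.73 × 0.24 / 0.0001455 = 9452 d
  layer 2 (clay): t_2 = 6.07 × 0.04 / 0.0001455 = 1669 d
Total t = Σ t_i = 11120 days = 30.45 years.

30.4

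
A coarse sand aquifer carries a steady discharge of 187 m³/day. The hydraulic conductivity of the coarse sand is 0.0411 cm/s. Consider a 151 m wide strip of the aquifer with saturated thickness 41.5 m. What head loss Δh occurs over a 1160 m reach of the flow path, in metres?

Convert K: 0.0411 cm/s × 864 = 35.51 m/day.
Cross-sectional area A = 151 × 41.5 = 6266 m².
From Q = K·A·i, i = Q / (K·A) = 187 / (35.51 × 6266) = 0.0008404.
Head loss Δh = i · L = 0.0008404 × 1160 = 0.9748 m.

0.975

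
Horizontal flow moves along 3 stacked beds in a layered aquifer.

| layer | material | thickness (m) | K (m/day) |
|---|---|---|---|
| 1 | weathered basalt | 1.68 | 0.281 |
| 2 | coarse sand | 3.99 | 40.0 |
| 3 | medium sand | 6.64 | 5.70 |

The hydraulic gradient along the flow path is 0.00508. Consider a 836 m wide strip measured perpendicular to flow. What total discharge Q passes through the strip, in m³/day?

Flow is parallel to layering, so each bed carries its own Darcy discharge and the transmissivities add.
Σ(K_i·b_i) = 0.281×1.68 + 40.0×3.99 + 5.70×6.64 = 197.9 m²/day.
Hydraulic gradient i = 0.00508.
Q = Σ(K_i·b_i) · W · i = 197.9 × 836 × 0.005080 = 840.5 m³/day.

841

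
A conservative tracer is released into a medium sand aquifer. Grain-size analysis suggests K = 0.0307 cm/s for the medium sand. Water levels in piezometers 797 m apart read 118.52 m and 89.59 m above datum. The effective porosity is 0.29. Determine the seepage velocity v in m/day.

3.32

Convert K: 0.0307 cm/s × 864 = 26.52 m/day.
Hydraulic gradient i = (118.52 − 89.59) / 797 = 28.93 / 797 = 0.03630.
Darcy flux q = K · i = 26.52 × 0.03630 = 0.9628 m/day.
Seepage velocity v = q / n_e = 0.9628 / 0.29 = 3.320 m/day.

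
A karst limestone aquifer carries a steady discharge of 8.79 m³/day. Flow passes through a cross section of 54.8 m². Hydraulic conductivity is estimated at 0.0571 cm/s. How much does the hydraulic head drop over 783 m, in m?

2.55

Convert K: 0.0571 cm/s × 864 = 49.33 m/day.
From Q = K·A·i, i = Q / (K·A) = 8.79 / (49.33 × 54.80) = 0.003251.
Head loss Δh = i · L = 0.003251 × 783 = 2.546 m.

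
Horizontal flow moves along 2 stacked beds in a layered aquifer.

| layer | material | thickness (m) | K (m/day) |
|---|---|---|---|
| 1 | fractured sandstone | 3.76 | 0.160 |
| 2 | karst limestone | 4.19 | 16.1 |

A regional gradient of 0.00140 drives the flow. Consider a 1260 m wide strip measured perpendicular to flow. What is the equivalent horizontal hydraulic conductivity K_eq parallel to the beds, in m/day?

Flow is parallel to layering, so each bed carries its own Darcy discharge and the transmissivities add.
Σ(K_i·b_i) = 0.160×3.76 + 16.1×4.19 = 68.06 m²/day.
Total thickness b = 7.950 m, so K_eq = Σ(K_i·b_i)/b = 8.561 m/day.

8.56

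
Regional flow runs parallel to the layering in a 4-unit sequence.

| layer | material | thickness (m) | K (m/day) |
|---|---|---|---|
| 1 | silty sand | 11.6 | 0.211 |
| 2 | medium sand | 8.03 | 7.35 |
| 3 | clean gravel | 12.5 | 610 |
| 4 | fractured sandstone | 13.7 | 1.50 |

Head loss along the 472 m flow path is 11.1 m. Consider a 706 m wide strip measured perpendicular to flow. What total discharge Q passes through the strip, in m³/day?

128000

Flow is parallel to layering, so each bed carries its own Darcy discharge and the transmissivities add.
Σ(K_i·b_i) = 0.211×11.6 + 7.35×8.03 + 610×12.5 + 1.50×13.7 = 7707 m²/day.
Hydraulic gradient i = Δh / L = 11.1 / 472 = 0.02352.
Q = Σ(K_i·b_i) · W · i = 7707 × 706 × 0.02352 = 1.280e+05 m³/day.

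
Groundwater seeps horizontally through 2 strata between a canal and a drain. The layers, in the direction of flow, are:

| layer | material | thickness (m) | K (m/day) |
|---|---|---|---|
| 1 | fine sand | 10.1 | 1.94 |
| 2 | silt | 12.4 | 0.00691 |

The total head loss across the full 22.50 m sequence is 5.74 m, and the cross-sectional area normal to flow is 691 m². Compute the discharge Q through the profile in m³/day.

2.20

Flow is perpendicular to layering, so the layers act in series and the equivalent K is the thickness-weighted harmonic mean.
Total thickness L = 10.1 + 12.4 = 22.50 m.
Σ(b_i/K_i) = 10.1/1.94 + 12.4/0.00691 = 1800 d.
K_eq = L / Σ(b_i/K_i) = 22.50 / 1800 = 0.01250 m/day.
Q = K_eq · A · (Δh/L) = 0.01250 × 691 × (5.74/22.50) = 2.204 m³/day.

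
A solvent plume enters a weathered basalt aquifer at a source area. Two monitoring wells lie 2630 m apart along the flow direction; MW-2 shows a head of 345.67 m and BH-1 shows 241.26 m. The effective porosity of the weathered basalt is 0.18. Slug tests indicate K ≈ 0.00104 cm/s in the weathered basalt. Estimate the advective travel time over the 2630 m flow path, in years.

36.3

Convert K: 0.00104 cm/s × 864 = 0.8986 m/day.
Hydraulic gradient i = (345.67 − 241.26) / 2630 = 104.41 / 2630 = 0.03970.
Darcy flux q = K · i = 0.8986 × 0.03970 = 0.03567 m/day.
Seepage velocity v = q / n_e = 0.03567 / 0.18 = 0.1982 m/day.
Travel time t = L / v = 2630 / 0.1982 = 13271 days = 36.33 years.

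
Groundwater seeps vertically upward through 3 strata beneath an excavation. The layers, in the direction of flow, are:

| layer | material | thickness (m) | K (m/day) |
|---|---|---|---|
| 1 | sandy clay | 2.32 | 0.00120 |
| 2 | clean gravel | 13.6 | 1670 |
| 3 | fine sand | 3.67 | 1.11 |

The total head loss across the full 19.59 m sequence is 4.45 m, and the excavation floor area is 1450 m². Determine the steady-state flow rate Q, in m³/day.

Flow is perpendicular to layering, so the layers act in series and the equivalent K is the thickness-weighted harmonic mean.
Total thickness L = 2.32 + 13.6 + 3.67 = 19.59 m.
Σ(b_i/K_i) = 2.32/0.00120 + 13.6/1670 + 3.67/1.11 = 1937 d.
K_eq = L / Σ(b_i/K_i) = 19.59 / 1937 = 0.01012 m/day.
Q = K_eq · A · (Δh/L) = 0.01012 × 1450 × (4.45/19.59) = 3.332 m³/day.

3.33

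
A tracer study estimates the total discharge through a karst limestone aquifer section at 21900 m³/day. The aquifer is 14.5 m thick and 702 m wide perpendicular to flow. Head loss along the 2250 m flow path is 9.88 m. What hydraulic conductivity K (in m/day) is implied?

Cross-sectional area A = 702 × 14.5 = 10179 m².
Hydraulic gradient i = Δh / L = 9.88 / 2250 = 0.004391.
From Q = K·A·i, K = Q / (A·i) = 21900 / (10179 × 0.004391) = 490.0 m/day.

490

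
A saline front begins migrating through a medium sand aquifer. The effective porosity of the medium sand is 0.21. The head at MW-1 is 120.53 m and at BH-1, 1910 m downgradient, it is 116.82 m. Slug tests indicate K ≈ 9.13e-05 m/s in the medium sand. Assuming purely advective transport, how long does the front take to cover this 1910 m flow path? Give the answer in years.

71.7

Convert K: 9.13e-05 m/s × 86400 = 7.888 m/day.
Hydraulic gradient i = (120.53 − 116.82) / 1910 = 3.71 / 1910 = 0.001942.
Darcy flux q = K · i = 7.888 × 0.001942 = 0.01532 m/day.
Seepage velocity v = q / n_e = 0.01532 / 0.21 = 0.07296 m/day.
Travel time t = L / v = 1910 / 0.07296 = 26177 days = 71.67 years.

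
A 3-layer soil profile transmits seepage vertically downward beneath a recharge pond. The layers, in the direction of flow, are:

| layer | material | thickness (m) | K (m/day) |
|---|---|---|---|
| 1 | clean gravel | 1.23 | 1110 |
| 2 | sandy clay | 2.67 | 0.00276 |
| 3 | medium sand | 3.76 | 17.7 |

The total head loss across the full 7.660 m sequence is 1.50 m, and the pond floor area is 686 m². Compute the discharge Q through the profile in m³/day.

1.06

Flow is perpendicular to layering, so the layers act in series and the equivalent K is the thickness-weighted harmonic mean.
Total thickness L = 1.23 + 2.67 + 3.76 = 7.660 m.
Σ(b_i/K_i) = 1.23/1110 + 2.67/0.00276 + 3.76/17.7 = 967.6 d.
K_eq = L / Σ(b_i/K_i) = 7.660 / 967.6 = 0.007916 m/day.
Q = K_eq · A · (Δh/L) = 0.007916 × 686 × (1.50/7.660) = 1.063 m³/day.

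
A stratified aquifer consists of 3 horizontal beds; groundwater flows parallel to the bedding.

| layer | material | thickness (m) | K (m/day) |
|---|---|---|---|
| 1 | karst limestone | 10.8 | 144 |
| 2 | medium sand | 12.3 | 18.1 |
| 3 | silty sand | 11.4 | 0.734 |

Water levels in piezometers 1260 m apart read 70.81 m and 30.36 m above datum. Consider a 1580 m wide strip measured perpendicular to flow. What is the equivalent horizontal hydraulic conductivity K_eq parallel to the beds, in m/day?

51.8

Flow is parallel to layering, so each bed carries its own Darcy discharge and the transmissivities add.
Σ(K_i·b_i) = 144×10.8 + 18.1×12.3 + 0.734×11.4 = 1786 m²/day.
Total thickness b = 34.50 m, so K_eq = Σ(K_i·b_i)/b = 51.77 m/day.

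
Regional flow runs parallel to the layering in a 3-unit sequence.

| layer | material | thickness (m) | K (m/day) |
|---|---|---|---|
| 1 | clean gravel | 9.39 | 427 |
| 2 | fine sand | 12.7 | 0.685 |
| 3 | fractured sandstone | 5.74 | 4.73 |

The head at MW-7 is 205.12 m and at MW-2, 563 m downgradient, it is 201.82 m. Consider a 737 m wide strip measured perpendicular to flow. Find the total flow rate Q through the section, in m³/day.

17500

Flow is parallel to layering, so each bed carries its own Darcy discharge and the transmissivities add.
Σ(K_i·b_i) = 427×9.39 + 0.685×12.7 + 4.73×5.74 = 4045 m²/day.
Hydraulic gradient i = (205.12 − 201.82) / 563 = 3.3 / 563 = 0.005861.
Q = Σ(K_i·b_i) · W · i = 4045 × 737 × 0.005861 = 17476 m³/day.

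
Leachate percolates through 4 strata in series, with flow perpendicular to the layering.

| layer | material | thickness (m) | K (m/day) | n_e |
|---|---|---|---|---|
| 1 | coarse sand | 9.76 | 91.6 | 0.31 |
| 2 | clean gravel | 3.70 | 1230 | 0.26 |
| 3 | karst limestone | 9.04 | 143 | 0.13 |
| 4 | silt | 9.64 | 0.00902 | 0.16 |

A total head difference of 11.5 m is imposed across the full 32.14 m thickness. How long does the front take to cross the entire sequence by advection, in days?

With flow normal to the layers, continuity requires the same specific discharge q through every layer.
Σ(b_i/K_i) = 9.76/91.6 + 3.70/1230 + 9.04/143 + 9.64/0.00902 = 1069 d.
q = Δh / Σ(b_i/K_i) = 11.5 / 1069 = 0.01076 m/day.
In each layer the seepage velocity is v_i = q/n_i, so the layer transit time is t_i = b_i·n_i / q:
  layer 1 (coarse sand): t_1 = 9.76 × 0.31 / 0.01076 = 281.2 d
  layer 2 (clean gravel): t_2 = 3.70 × 0.26 / 0.01076 = 89.42 d
  layer 3 (karst limestone): t_3 = 9.04 × 0.13 / 0.01076 = 109.2 d
  layer 4 (silt): t_4 = 9.64 × 0.16 / 0.01076 = 143.4 d
Total t = Σ t_i = 623.2 days.

623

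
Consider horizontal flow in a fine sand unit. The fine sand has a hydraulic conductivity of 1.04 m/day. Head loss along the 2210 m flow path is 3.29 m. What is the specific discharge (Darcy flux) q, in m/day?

0.00155

Hydraulic gradient i = Δh / L = 3.29 / 2210 = 0.001489.
Specific discharge q = K · i = 1.040 × 0.001489 = 0.001548 m/day.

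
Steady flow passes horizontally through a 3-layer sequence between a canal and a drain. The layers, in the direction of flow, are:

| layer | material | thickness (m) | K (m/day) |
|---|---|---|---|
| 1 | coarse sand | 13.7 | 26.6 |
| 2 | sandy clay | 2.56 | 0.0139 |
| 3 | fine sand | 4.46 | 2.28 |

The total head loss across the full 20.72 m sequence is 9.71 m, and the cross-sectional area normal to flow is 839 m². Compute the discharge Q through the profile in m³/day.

43.6

Flow is perpendicular to layering, so the layers act in series and the equivalent K is the thickness-weighted harmonic mean.
Total thickness L = 13.7 + 2.56 + 4.46 = 20.72 m.
Σ(b_i/K_i) = 13.7/26.6 + 2.56/0.0139 + 4.46/2.28 = 186.6 d.
K_eq = L / Σ(b_i/K_i) = 20.72 / 186.6 = 0.1110 m/day.
Q = K_eq · A · (Δh/L) = 0.1110 × 839 × (9.71/20.72) = 43.65 m³/day.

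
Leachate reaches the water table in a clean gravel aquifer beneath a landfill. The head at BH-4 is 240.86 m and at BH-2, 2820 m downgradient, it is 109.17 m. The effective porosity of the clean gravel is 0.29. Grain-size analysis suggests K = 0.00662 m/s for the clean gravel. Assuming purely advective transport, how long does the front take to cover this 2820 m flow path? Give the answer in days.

30.6

Convert K: 0.00662 m/s × 86400 = 572.0 m/day.
Hydraulic gradient i = (240.86 − 109.17) / 2820 = 131.69 / 2820 = 0.04670.
Darcy flux q = K · i = 572.0 × 0.04670 = 26.71 m/day.
Seepage velocity v = q / n_e = 26.71 / 0.29 = 92.10 m/day.
Travel time t = L / v = 2820 / 92.10 = 30.62 days.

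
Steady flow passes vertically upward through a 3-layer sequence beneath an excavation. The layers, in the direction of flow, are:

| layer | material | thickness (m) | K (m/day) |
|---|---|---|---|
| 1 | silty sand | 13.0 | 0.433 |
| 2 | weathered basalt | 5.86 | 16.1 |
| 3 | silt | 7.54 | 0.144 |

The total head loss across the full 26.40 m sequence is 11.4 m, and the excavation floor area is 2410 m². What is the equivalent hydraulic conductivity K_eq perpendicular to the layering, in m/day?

Flow is perpendicular to layering, so the layers act in series and the equivalent K is the thickness-weighted harmonic mean.
Total thickness L = 13.0 + 5.86 + 7.54 = 26.40 m.
Σ(b_i/K_i) = 13.0/0.433 + 5.86/16.1 + 7.54/0.144 = 82.75 d.
K_eq = L / Σ(b_i/K_i) = 26.40 / 82.75 = 0.3190 m/day.

0.319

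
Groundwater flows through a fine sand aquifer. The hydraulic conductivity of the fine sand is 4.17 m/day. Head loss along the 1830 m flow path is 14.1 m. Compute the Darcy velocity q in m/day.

0.0321

Hydraulic gradient i = Δh / L = 14.1 / 1830 = 0.007705.
Specific discharge q = K · i = 4.170 × 0.007705 = 0.03213 m/day.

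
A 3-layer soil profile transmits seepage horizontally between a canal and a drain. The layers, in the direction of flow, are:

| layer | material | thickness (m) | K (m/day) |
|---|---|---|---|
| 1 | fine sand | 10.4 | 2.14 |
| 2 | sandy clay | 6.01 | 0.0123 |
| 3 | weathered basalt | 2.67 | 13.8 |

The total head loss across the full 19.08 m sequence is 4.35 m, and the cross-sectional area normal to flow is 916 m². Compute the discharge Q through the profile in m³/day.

Flow is perpendicular to layering, so the layers act in series and the equivalent K is the thickness-weighted harmonic mean.
Total thickness L = 10.4 + 6.01 + 2.67 = 19.08 m.
Σ(b_i/K_i) = 10.4/2.14 + 6.01/0.0123 + 2.67/13.8 = 493.7 d.
K_eq = L / Σ(b_i/K_i) = 19.08 / 493.7 = 0.03865 m/day.
Q = K_eq · A · (Δh/L) = 0.03865 × 916 × (4.35/19.08) = 8.071 m³/day.

8.07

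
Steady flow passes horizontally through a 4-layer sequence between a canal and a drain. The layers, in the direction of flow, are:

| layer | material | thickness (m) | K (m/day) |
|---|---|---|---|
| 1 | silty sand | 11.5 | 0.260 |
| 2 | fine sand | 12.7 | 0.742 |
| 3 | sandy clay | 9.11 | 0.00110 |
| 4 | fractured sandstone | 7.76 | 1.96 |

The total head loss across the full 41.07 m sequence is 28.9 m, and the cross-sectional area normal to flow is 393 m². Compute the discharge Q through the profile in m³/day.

1.36

Flow is perpendicular to layering, so the layers act in series and the equivalent K is the thickness-weighted harmonic mean.
Total thickness L = 11.5 + 12.7 + 9.11 + 7.76 = 41.07 m.
Σ(b_i/K_i) = 11.5/0.260 + 12.7/0.742 + 9.11/0.00110 + 7.76/1.96 = 8347 d.
K_eq = L / Σ(b_i/K_i) = 41.07 / 8347 = 0.004920 m/day.
Q = K_eq · A · (Δh/L) = 0.004920 × 393 × (28.9/41.07) = 1.361 m³/day.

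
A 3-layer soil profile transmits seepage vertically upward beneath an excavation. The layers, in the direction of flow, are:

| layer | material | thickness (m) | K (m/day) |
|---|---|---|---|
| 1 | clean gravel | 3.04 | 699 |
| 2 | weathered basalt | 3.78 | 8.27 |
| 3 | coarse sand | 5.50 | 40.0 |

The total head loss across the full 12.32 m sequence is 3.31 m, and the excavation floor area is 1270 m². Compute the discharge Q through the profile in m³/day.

Flow is perpendicular to layering, so the layers act in series and the equivalent K is the thickness-weighted harmonic mean.
Total thickness L = 3.04 + 3.78 + 5.50 = 12.32 m.
Σ(b_i/K_i) = 3.04/699 + 3.78/8.27 + 5.50/40.0 = 0.5989 d.
K_eq = L / Σ(b_i/K_i) = 12.32 / 0.5989 = 20.57 m/day.
Q = K_eq · A · (Δh/L) = 20.57 × 1270 × (3.31/12.32) = 7019 m³/day.

7020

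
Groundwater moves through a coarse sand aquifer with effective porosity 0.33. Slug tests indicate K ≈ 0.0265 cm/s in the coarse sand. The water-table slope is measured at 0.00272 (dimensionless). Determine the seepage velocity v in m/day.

0.189

Convert K: 0.0265 cm/s × 864 = 22.90 m/day.
Hydraulic gradient i = 0.00272.
Darcy flux q = K · i = 22.90 × 0.002720 = 0.06228 m/day.
Seepage velocity v = q / n_e = 0.06228 / 0.33 = 0.1887 m/day.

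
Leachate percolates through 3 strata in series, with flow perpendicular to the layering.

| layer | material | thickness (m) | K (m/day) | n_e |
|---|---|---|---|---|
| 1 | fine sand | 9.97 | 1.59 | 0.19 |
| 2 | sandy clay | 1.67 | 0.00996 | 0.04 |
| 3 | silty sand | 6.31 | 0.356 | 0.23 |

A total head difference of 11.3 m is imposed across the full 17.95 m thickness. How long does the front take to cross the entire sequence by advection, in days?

57.9

With flow normal to the layers, continuity requires the same specific discharge q through every layer.
Σ(b_i/K_i) = 9.97/1.59 + 1.67/0.00996 + 6.31/0.356 = 191.7 d.
q = Δh / Σ(b_i/K_i) = 11.3 / 191.7 = 0.05896 m/day.
In each layer the seepage velocity is v_i = q/n_i, so the layer transit time is t_i = b_i·n_i / q:
  layer 1 (fine sand): t_1 = 9.97 × 0.19 / 0.05896 = 32.13 d
  layer 2 (sandy clay): t_2 = 1.67 × 0.04 / 0.05896 = 1.133 d
  layer 3 (silty sand): t_3 = 6.31 × 0.23 / 0.05896 = 24.62 d
Total t = Σ t_i = 57.88 days.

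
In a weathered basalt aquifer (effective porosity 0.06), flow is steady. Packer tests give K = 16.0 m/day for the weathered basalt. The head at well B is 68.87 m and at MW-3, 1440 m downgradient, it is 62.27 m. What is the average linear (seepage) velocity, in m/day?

1.22

Hydraulic gradient i = (68.87 − 62.27) / 1440 = 6.6 / 1440 = 0.004583.
Darcy flux q = K · i = 16.00 × 0.004583 = 0.07333 m/day.
Seepage velocity v = q / n_e = 0.07333 / 0.06 = 1.222 m/day.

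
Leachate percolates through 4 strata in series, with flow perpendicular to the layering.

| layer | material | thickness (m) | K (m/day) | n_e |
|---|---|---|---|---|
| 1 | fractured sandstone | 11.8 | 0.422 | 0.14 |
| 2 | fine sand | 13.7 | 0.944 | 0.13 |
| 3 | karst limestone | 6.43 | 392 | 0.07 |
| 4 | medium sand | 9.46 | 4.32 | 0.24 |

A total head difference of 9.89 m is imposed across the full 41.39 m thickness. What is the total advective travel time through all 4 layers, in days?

With flow normal to the layers, continuity requires the same specific discharge q through every layer.
Σ(b_i/K_i) = 11.8/0.422 + 13.7/0.944 + 6.43/392 + 9.46/4.32 = 44.68 d.
q = Δh / Σ(b_i/K_i) = 9.89 / 44.68 = 0.2213 m/day.
In each layer the seepage velocity is v_i = q/n_i, so the layer transit time is t_i = b_i·n_i / q:
  layer 1 (fractured sandstone): t_1 = 11.8 × 0.14 / 0.2213 = 7.463 d
  layer 2 (fine sand): t_2 = 13.7 × 0.13 / 0.2213 = 8.046 d
  layer 3 (karst limestone): t_3 = 6.43 × 0.07 / 0.2213 = 2.033 d
  layer 4 (medium sand): t_4 = 9.46 × 0.24 / 0.2213 = 10.26 d
Total t = Σ t_i = 27.80 days.

27.8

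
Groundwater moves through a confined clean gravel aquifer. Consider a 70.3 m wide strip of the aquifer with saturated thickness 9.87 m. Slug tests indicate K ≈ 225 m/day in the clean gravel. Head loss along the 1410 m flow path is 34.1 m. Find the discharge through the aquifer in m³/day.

Cross-sectional area A = 70.3 × 9.87 = 693.9 m².
Hydraulic gradient i = Δh / L = 34.1 / 1410 = 0.02418.
Darcy's law: Q = K · A · i = 225.0 × 693.9 × 0.02418 = 3776 m³/day.

3780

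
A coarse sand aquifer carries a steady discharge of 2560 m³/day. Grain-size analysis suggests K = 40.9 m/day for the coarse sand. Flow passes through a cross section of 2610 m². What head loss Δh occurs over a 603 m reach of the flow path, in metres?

14.5

From Q = K·A·i, i = Q / (K·A) = 2560 / (40.90 × 2610) = 0.02398.
Head loss Δh = i · L = 0.02398 × 603 = 14.46 m.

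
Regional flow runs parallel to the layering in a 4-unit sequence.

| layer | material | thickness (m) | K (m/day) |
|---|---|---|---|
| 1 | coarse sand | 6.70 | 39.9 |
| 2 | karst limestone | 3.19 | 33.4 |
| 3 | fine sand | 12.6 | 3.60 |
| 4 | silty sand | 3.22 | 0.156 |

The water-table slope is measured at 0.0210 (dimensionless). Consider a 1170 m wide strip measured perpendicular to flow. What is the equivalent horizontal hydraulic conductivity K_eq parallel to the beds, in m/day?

Flow is parallel to layering, so each bed carries its own Darcy discharge and the transmissivities add.
Σ(K_i·b_i) = 39.9×6.70 + 33.4×3.19 + 3.60×12.6 + 0.156×3.22 = 419.7 m²/day.
Total thickness b = 25.71 m, so K_eq = Σ(K_i·b_i)/b = 16.33 m/day.

16.3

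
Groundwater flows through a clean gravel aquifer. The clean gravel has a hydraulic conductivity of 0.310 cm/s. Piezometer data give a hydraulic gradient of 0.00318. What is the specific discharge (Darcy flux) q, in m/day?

Convert K: 0.310 cm/s × 864 = 267.8 m/day.
Hydraulic gradient i = 0.00318.
Specific discharge q = K · i = 267.8 × 0.003180 = 0.8517 m/day.

0.852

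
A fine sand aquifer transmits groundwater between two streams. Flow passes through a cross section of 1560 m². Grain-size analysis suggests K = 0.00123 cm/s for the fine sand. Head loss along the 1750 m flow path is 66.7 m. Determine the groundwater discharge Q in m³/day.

Convert K: 0.00123 cm/s × 864 = 1.063 m/day.
Hydraulic gradient i = Δh / L = 66.7 / 1750 = 0.03811.
Darcy's law: Q = K · A · i = 1.063 × 1560 × 0.03811 = 63.19 m³/day.

63.2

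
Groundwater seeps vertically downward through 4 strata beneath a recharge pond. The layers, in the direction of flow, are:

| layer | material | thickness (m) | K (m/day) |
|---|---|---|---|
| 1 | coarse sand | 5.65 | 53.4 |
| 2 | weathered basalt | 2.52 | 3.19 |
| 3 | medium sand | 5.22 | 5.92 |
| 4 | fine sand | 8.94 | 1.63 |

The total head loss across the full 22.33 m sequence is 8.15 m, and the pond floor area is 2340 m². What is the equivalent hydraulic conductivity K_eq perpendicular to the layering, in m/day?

3.07

Flow is perpendicular to layering, so the layers act in series and the equivalent K is the thickness-weighted harmonic mean.
Total thickness L = 5.65 + 2.52 + 5.22 + 8.94 = 22.33 m.
Σ(b_i/K_i) = 5.65/53.4 + 2.52/3.19 + 5.22/5.92 + 8.94/1.63 = 7.262 d.
K_eq = L / Σ(b_i/K_i) = 22.33 / 7.262 = 3.075 m/day.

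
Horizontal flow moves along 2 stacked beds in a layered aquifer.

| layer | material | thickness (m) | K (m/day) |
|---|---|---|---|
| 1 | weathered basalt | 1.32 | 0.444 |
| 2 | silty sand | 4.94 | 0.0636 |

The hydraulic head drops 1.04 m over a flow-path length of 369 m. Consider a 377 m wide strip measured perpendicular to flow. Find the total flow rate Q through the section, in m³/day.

0.957

Flow is parallel to layering, so each bed carries its own Darcy discharge and the transmissivities add.
Σ(K_i·b_i) = 0.444×1.32 + 0.0636×4.94 = 0.9003 m²/day.
Hydraulic gradient i = Δh / L = 1.04 / 369 = 0.002818.
Q = Σ(K_i·b_i) · W · i = 0.9003 × 377 × 0.002818 = 0.9566 m³/day.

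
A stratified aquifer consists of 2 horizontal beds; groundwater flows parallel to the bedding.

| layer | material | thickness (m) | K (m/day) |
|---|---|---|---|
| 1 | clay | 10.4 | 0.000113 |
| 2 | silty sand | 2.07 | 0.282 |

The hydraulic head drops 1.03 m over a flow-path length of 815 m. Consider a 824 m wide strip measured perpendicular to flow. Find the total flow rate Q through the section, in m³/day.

0.609

Flow is parallel to layering, so each bed carries its own Darcy discharge and the transmissivities add.
Σ(K_i·b_i) = 0.000113×10.4 + 0.282×2.07 = 0.5849 m²/day.
Hydraulic gradient i = Δh / L = 1.03 / 815 = 0.001264.
Q = Σ(K_i·b_i) · W · i = 0.5849 × 824 × 0.001264 = 0.6091 m³/day.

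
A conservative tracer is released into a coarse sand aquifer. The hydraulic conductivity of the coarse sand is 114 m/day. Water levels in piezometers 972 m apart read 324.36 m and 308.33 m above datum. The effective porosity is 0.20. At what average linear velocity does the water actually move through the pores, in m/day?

Hydraulic gradient i = (324.36 − 308.33) / 972 = 16.03 / 972 = 0.01649.
Darcy flux q = K · i = 114.0 × 0.01649 = 1.880 m/day.
Seepage velocity v = q / n_e = 1.880 / 0.20 = 9.400 m/day.

9.40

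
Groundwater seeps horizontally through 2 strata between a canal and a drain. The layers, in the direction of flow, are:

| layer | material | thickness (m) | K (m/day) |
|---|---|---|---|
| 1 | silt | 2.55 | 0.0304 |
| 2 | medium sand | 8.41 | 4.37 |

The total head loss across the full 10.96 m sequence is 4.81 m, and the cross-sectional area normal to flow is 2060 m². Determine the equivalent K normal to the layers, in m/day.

Flow is perpendicular to layering, so the layers act in series and the equivalent K is the thickness-weighted harmonic mean.
Total thickness L = 2.55 + 8.41 = 10.96 m.
Σ(b_i/K_i) = 2.55/0.0304 + 8.41/4.37 = 85.81 d.
K_eq = L / Σ(b_i/K_i) = 10.96 / 85.81 = 0.1277 m/day.

0.128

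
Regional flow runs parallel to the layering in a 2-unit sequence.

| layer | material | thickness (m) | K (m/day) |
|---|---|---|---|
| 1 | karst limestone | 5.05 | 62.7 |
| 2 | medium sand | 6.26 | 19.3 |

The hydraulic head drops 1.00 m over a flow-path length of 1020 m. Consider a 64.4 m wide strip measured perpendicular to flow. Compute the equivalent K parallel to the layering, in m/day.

38.7

Flow is parallel to layering, so each bed carries its own Darcy discharge and the transmissivities add.
Σ(K_i·b_i) = 62.7×5.05 + 19.3×6.26 = 437.5 m²/day.
Total thickness b = 11.31 m, so K_eq = Σ(K_i·b_i)/b = 38.68 m/day.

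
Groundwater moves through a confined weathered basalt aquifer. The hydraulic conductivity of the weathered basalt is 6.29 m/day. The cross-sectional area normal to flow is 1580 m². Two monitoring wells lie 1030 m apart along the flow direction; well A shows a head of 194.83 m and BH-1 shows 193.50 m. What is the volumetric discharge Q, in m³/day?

12.8

Hydraulic gradient i = (194.83 − 193.50) / 1030 = 1.33 / 1030 = 0.001291.
Darcy's law: Q = K · A · i = 6.290 × 1580 × 0.001291 = 12.83 m³/day.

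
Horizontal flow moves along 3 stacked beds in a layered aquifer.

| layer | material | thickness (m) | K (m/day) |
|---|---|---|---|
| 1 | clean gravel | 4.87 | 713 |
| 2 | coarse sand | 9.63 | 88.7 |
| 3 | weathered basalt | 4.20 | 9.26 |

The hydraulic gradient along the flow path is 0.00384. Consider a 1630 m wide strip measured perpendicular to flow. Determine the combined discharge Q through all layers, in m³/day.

Flow is parallel to layering, so each bed carries its own Darcy discharge and the transmissivities add.
Σ(K_i·b_i) = 713×4.87 + 88.7×9.63 + 9.26×4.20 = 4365 m²/day.
Hydraulic gradient i = 0.00384.
Q = Σ(K_i·b_i) · W · i = 4365 × 1630 × 0.003840 = 27324 m³/day.

27300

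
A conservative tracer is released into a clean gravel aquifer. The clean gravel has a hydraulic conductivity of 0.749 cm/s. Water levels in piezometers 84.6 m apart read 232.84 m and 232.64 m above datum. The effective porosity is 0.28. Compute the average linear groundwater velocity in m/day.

5.46

Convert K: 0.749 cm/s × 864 = 647.1 m/day.
Hydraulic gradient i = (232.84 − 232.64) / 84.6 = 0.2 / 84.6 = 0.002364.
Darcy flux q = K · i = 647.1 × 0.002364 = 1.530 m/day.
Seepage velocity v = q / n_e = 1.530 / 0.28 = 5.464 m/day.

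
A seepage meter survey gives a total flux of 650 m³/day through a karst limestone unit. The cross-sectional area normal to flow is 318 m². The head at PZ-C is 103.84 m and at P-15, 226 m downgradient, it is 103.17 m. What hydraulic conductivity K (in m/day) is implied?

Hydraulic gradient i = (103.84 − 103.17) / 226 = 0.67 / 226 = 0.002965.
From Q = K·A·i, K = Q / (A·i) = 650 / (318.0 × 0.002965) = 689.5 m/day.

689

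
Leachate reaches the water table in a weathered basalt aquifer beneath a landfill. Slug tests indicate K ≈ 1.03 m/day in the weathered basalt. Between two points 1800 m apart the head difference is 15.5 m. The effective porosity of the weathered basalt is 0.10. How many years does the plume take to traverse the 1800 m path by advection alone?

Hydraulic gradient i = Δh / L = 15.5 / 1800 = 0.008611.
Darcy flux q = K · i = 1.030 × 0.008611 = 0.008869 m/day.
Seepage velocity v = q / n_e = 0.008869 / 0.10 = 0.08869 m/day.
Travel time t = L / v = 1800 / 0.08869 = 20294 days = 55.56 years.

55.6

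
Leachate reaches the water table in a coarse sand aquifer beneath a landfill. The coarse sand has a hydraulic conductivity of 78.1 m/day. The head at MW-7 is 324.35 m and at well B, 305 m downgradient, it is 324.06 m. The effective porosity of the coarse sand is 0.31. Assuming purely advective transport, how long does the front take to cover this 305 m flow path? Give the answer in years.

Hydraulic gradient i = (324.35 − 324.06) / 305 = 0.29 / 305 = 0.0009508.
Darcy flux q = K · i = 78.10 × 0.0009508 = 0.07426 m/day.
Seepage velocity v = q / n_e = 0.07426 / 0.31 = 0.2395 m/day.
Travel time t = L / v = 305 / 0.2395 = 1273 days = 3.486 years.

3.49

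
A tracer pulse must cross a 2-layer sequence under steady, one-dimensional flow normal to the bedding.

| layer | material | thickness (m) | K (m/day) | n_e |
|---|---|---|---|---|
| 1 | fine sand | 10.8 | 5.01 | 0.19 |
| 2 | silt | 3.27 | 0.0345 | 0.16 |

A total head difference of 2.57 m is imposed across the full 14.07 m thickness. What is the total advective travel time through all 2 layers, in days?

97.1

With flow normal to the layers, continuity requires the same specific discharge q through every layer.
Σ(b_i/K_i) = 10.8/5.01 + 3.27/0.0345 = 96.94 d.
q = Δh / Σ(b_i/K_i) = 2.57 / 96.94 = 0.02651 m/day.
In each layer the seepage velocity is v_i = q/n_i, so the layer transit time is t_i = b_i·n_i / q:
  layer 1 (fine sand): t_1 = 10.8 × 0.19 / 0.02651 = 77.40 d
  layer 2 (silt): t_2 = 3.27 × 0.16 / 0.02651 = 19.73 d
Total t = Σ t_i = 97.13 days.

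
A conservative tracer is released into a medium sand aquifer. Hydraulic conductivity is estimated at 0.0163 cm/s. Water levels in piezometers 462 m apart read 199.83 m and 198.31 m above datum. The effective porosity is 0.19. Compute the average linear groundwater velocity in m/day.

0.244

Convert K: 0.0163 cm/s × 864 = 14.08 m/day.
Hydraulic gradient i = (199.83 − 198.31) / 462 = 1.52 / 462 = 0.003290.
Darcy flux q = K · i = 14.08 × 0.003290 = 0.04633 m/day.
Seepage velocity v = q / n_e = 0.04633 / 0.19 = 0.2439 m/day.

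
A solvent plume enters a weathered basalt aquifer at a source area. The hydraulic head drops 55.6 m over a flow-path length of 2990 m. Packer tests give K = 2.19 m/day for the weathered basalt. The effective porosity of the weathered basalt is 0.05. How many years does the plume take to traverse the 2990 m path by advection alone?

10.1

Hydraulic gradient i = Δh / L = 55.6 / 2990 = 0.01860.
Darcy flux q = K · i = 2.190 × 0.01860 = 0.04072 m/day.
Seepage velocity v = q / n_e = 0.04072 / 0.05 = 0.8145 m/day.
Travel time t = L / v = 2990 / 0.8145 = 3671 days = 10.05 years.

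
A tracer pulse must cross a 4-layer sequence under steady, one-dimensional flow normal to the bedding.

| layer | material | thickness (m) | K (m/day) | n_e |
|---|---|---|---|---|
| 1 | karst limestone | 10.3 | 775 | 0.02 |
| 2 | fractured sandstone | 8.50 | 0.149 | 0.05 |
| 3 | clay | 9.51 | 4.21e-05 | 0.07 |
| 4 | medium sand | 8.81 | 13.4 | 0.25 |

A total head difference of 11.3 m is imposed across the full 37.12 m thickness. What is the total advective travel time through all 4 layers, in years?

192

With flow normal to the layers, continuity requires the same specific discharge q through every layer.
Σ(b_i/K_i) = 10.3/775 + 8.50/0.149 + 9.51/4.21e-05 + 8.81/13.4 = 2.259e+05 d.
q = Δh / Σ(b_i/K_i) = 11.3 / 2.259e+05 = 5.001e-05 m/day.
In each layer the seepage velocity is v_i = q/n_i, so the layer transit time is t_i = b_i·n_i / q:
  layer 1 (karst limestone): t_1 = 10.3 × 0.02 / 5.001e-05 = 4119 d
  layer 2 (fractured sandstone): t_2 = 8.50 × 0.05 / 5.001e-05 = 8498 d
  layer 3 (clay): t_3 = 9.51 × 0.07 / 5.001e-05 = 13311 d
  layer 4 (medium sand): t_4 = 8.81 × 0.25 / 5.001e-05 = 44040 d
Total t = Σ t_i = 69968 days = 191.6 years.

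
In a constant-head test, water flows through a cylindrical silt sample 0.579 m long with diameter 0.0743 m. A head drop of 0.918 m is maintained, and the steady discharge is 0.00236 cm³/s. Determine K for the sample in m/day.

0.0297

Cross-sectional area A = π·(d/2)² = π × (0.0743/2)² = 0.004336 m².
Convert discharge: 0.00236 cm³/s = 2.360e-09 m³/s.
Darcy's law rearranged: K = Q·L / (A·Δh) = 2.360e-09 × 0.579 / (0.004336 × 0.918) = 3.433e-07 m/s = 0.02966 m/day.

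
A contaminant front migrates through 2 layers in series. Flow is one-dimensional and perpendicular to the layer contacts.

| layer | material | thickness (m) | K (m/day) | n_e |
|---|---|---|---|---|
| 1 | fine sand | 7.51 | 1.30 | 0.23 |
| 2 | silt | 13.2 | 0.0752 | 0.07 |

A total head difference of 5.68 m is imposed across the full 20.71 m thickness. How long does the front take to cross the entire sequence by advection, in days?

With flow normal to the layers, continuity requires the same specific discharge q through every layer.
Σ(b_i/K_i) = 7.51/1.30 + 13.2/0.0752 = 181.3 d.
q = Δh / Σ(b_i/K_i) = 5.68 / 181.3 = 0.03133 m/day.
In each layer the seepage velocity is v_i = q/n_i, so the layer transit time is t_i = b_i·n_i / q:
  layer 1 (fine sand): t_1 = 7.51 × 0.23 / 0.03133 = 55.14 d
  layer 2 (silt): t_2 = 13.2 × 0.07 / 0.03133 = 29.49 d
Total t = Σ t_i = 84.63 days.

84.6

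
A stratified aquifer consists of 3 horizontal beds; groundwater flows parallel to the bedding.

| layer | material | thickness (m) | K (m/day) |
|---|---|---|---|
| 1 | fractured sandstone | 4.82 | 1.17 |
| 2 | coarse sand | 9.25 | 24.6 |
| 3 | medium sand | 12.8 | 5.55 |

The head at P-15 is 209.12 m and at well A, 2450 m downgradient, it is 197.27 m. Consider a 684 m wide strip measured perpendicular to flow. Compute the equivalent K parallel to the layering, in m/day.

Flow is parallel to layering, so each bed carries its own Darcy discharge and the transmissivities add.
Σ(K_i·b_i) = 1.17×4.82 + 24.6×9.25 + 5.55×12.8 = 304.2 m²/day.
Total thickness b = 26.87 m, so K_eq = Σ(K_i·b_i)/b = 11.32 m/day.

11.3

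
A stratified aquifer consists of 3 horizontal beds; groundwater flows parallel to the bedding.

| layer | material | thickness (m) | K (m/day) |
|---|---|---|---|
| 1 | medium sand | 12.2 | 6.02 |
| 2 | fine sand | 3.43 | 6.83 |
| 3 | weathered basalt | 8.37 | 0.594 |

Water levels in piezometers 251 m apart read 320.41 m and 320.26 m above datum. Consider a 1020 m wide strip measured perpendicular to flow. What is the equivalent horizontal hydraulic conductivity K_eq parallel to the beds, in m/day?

Flow is parallel to layering, so each bed carries its own Darcy discharge and the transmissivities add.
Σ(K_i·b_i) = 6.02×12.2 + 6.83×3.43 + 0.594×8.37 = 101.8 m²/day.
Total thickness b = 24.00 m, so K_eq = Σ(K_i·b_i)/b = 4.243 m/day.

4.24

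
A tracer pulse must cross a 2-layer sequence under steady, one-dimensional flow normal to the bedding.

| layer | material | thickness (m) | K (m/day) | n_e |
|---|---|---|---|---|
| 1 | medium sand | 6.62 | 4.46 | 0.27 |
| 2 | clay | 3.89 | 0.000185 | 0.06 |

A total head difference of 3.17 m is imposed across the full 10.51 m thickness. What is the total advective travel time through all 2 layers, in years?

36.7

With flow normal to the layers, continuity requires the same specific discharge q through every layer.
Σ(b_i/K_i) = 6.62/4.46 + 3.89/0.000185 = 21029 d.
q = Δh / Σ(b_i/K_i) = 3.17 / 21029 = 0.0001507 m/day.
In each layer the seepage velocity is v_i = q/n_i, so the layer transit time is t_i = b_i·n_i / q:
  layer 1 (medium sand): t_1 = 6.62 × 0.27 / 0.0001507 = 11857 d
  layer 2 (clay): t_2 = 3.89 × 0.06 / 0.0001507 = 1548 d
Total t = Σ t_i = 13405 days = 36.70 years.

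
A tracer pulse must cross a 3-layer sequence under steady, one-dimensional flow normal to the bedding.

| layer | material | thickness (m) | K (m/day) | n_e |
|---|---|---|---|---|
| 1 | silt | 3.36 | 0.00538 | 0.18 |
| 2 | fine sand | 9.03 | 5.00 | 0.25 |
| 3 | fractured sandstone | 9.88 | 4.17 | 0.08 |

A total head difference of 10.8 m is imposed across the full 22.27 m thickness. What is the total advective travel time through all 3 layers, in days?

With flow normal to the layers, continuity requires the same specific discharge q through every layer.
Σ(b_i/K_i) = 3.36/0.00538 + 9.03/5.00 + 9.88/4.17 = 628.7 d.
q = Δh / Σ(b_i/K_i) = 10.8 / 628.7 = 0.01718 m/day.
In each layer the seepage velocity is v_i = q/n_i, so the layer transit time is t_i = b_i·n_i / q:
  layer 1 (silt): t_1 = 3.36 × 0.18 / 0.01718 = 35.21 d
  layer 2 (fine sand): t_2 = 9.03 × 0.25 / 0.01718 = 131.4 d
  layer 3 (fractured sandstone): t_3 = 9.88 × 0.08 / 0.01718 = 46.01 d
Total t = Σ t_i = 212.6 days.

213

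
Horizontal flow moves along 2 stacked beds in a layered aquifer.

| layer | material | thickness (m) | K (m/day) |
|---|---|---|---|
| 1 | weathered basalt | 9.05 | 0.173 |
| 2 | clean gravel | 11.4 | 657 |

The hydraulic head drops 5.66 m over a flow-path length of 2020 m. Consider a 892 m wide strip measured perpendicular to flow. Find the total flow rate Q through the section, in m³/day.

Flow is parallel to layering, so each bed carries its own Darcy discharge and the transmissivities add.
Σ(K_i·b_i) = 0.173×9.05 + 657×11.4 = 7491 m²/day.
Hydraulic gradient i = Δh / L = 5.66 / 2020 = 0.002802.
Q = Σ(K_i·b_i) · W · i = 7491 × 892 × 0.002802 = 18724 m³/day.

18700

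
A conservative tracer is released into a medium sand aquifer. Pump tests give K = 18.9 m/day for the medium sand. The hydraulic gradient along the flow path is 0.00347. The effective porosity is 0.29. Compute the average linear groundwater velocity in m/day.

0.226

Hydraulic gradient i = 0.00347.
Darcy flux q = K · i = 18.90 × 0.003470 = 0.06558 m/day.
Seepage velocity v = q / n_e = 0.06558 / 0.29 = 0.2261 m/day.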